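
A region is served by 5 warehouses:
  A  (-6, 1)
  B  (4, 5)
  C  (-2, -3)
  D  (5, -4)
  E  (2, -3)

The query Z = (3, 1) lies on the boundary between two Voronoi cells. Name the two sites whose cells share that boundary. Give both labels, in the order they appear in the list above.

Squared distances from Z to each site:
|ZA|² = (3−(-6))² + (1−1)² = 81 + 0 = 81
|ZB|² = (3−4)² + (1−5)² = 1 + 16 = 17
|ZC|² = (3−(-2))² + (1−(-3))² = 25 + 16 = 41
|ZD|² = (3−5)² + (1−(-4))² = 4 + 25 = 29
|ZE|² = (3−2)² + (1−(-3))² = 1 + 16 = 17
Z is equidistant from B and E (both at squared distance 17), and every other site is strictly farther — so Z lies on the B–E Voronoi edge.

B and E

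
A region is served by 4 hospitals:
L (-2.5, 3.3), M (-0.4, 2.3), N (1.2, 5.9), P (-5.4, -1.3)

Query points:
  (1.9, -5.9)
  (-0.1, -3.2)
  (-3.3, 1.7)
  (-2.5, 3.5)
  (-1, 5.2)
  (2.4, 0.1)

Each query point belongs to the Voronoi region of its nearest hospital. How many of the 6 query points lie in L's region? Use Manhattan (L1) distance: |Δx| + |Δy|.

2

(1.9, -5.9) — d to each: L:13.6, M:10.5, N:12.5, P:11.9 → nearest is M
(-0.1, -3.2) — d to each: L:8.9, M:5.8, N:10.4, P:7.2 → nearest is M
(-3.3, 1.7) — d to each: L:2.4, M:3.5, N:8.7, P:5.1 → nearest is L
(-2.5, 3.5) — d to each: L:0.2, M:3.3, N:6.1, P:7.7 → nearest is L
(-1, 5.2) — d to each: L:3.4, M:3.5, N:2.9, P:10.9 → nearest is N
(2.4, 0.1) — d to each: L:8.1, M:5, N:7, P:9.2 → nearest is M
2 of the 6 points have L as nearest.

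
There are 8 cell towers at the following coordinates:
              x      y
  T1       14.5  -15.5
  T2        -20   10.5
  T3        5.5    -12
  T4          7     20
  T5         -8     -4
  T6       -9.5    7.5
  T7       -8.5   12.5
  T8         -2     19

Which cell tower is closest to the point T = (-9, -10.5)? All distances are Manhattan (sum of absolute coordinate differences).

d(T,T1) = |-9−14.5| + |-10.5−(-15.5)| = 23.5 + 5 = 28.5
d(T,T2) = |-9−(-20)| + |-10.5−10.5| = 11 + 21 = 32
d(T,T3) = |-9−5.5| + |-10.5−(-12)| = 14.5 + 1.5 = 16
d(T,T4) = |-9−7| + |-10.5−20| = 16 + 30.5 = 46.5
d(T,T5) = |-9−(-8)| + |-10.5−(-4)| = 1 + 6.5 = 7.5
d(T,T6) = |-9−(-9.5)| + |-10.5−7.5| = 0.5 + 18 = 18.5
d(T,T7) = |-9−(-8.5)| + |-10.5−12.5| = 0.5 + 23 = 23.5
d(T,T8) = |-9−(-2)| + |-10.5−19| = 7 + 29.5 = 36.5
Minimum is at T5.

T5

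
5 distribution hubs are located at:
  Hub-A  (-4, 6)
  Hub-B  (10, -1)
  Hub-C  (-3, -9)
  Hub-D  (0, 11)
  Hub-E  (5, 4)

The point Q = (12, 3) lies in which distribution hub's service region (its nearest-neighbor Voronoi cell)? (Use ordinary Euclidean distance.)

Squared Euclidean distances:
d²(Q, Hub-A) = (12−(-4))² + (3−6)² = 256 + 9 = 265
d²(Q, Hub-B) = (12−10)² + (3−(-1))² = 4 + 16 = 20
d²(Q, Hub-C) = (12−(-3))² + (3−(-9))² = 225 + 144 = 369
d²(Q, Hub-D) = (12−0)² + (3−11)² = 144 + 64 = 208
d²(Q, Hub-E) = (12−5)² + (3−4)² = 49 + 1 = 50
The smallest is to Hub-B, so Q lies in the Voronoi region of Hub-B.

Hub-B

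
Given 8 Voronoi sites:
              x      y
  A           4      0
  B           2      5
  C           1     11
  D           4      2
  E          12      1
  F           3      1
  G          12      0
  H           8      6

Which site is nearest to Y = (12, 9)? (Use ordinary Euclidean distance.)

Since √ is increasing, it suffices to compare squared distances:
|YA|² = (12−4)² + (9−0)² = 64 + 81 = 145
|YB|² = (12−2)² + (9−5)² = 100 + 16 = 116
|YC|² = (12−1)² + (9−11)² = 121 + 4 = 125
|YD|² = (12−4)² + (9−2)² = 64 + 49 = 113
|YE|² = (12−12)² + (9−1)² = 0 + 64 = 64
|YF|² = (12−3)² + (9−1)² = 81 + 64 = 145
|YG|² = (12−12)² + (9−0)² = 0 + 81 = 81
|YH|² = (12−8)² + (9−6)² = 16 + 9 = 25
H is nearest.

H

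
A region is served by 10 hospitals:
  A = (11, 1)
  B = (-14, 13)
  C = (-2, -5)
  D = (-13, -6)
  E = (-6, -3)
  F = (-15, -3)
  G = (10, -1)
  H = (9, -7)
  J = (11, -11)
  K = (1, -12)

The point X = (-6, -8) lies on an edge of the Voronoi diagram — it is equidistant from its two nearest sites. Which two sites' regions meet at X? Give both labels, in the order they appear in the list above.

Squared distances from X to each site:
|XA|² = 289 + 81 = 370
|XB|² = 64 + 441 = 505
|XC|² = 16 + 9 = 25
|XD|² = 49 + 4 = 53
|XE|² = 0 + 25 = 25
|XF|² = 81 + 25 = 106
|XG|² = 256 + 49 = 305
|XH|² = 225 + 1 = 226
|XJ|² = 289 + 9 = 298
|XK|² = 49 + 16 = 65
X is equidistant from C and E (both at squared distance 25), and every other site is strictly farther — so X lies on the C–E Voronoi edge.

C and E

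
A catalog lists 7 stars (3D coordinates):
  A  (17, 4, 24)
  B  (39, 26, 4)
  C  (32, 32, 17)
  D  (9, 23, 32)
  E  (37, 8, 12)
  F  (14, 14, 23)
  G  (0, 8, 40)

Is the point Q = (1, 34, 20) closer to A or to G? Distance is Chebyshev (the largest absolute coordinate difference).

d(Q,A) = max(16, 30, 4) = 30
d(Q,G) = max(1, 26, 20) = 26
30 > 26, so G is closer.

G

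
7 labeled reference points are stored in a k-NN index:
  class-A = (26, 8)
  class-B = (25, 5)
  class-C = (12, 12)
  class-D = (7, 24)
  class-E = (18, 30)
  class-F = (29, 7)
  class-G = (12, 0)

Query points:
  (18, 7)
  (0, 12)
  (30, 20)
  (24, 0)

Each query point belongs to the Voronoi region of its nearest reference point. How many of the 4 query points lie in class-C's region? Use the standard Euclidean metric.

(18, 7) — d² to each: class-A:65, class-B:53, class-C:61, class-D:410, class-E:529, class-F:121, class-G:85 → nearest is class-B
(0, 12) — d² to each: class-A:692, class-B:674, class-C:144, class-D:193, class-E:648, class-F:866, class-G:288 → nearest is class-C
(30, 20) — d² to each: class-A:160, class-B:250, class-C:388, class-D:545, class-E:244, class-F:170, class-G:724 → nearest is class-A
(24, 0) — d² to each: class-A:68, class-B:26, class-C:288, class-D:865, class-E:936, class-F:74, class-G:144 → nearest is class-B
1 of the 4 points has class-C as nearest.

1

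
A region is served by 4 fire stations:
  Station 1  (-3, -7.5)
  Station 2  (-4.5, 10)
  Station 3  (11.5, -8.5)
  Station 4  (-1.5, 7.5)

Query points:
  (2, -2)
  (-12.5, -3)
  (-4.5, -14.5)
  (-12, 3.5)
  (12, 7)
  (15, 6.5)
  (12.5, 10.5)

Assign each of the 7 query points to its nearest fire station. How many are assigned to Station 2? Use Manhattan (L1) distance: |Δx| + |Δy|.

1

(2, -2) — d to each: Station 1:10.5, Station 2:18.5, Station 3:16, Station 4:13 → nearest is Station 1
(-12.5, -3) — d to each: Station 1:14, Station 2:21, Station 3:29.5, Station 4:21.5 → nearest is Station 1
(-4.5, -14.5) — d to each: Station 1:8.5, Station 2:24.5, Station 3:22, Station 4:25 → nearest is Station 1
(-12, 3.5) — d to each: Station 1:20, Station 2:14, Station 3:35.5, Station 4:14.5 → nearest is Station 2
(12, 7) — d to each: Station 1:29.5, Station 2:19.5, Station 3:16, Station 4:14 → nearest is Station 4
(15, 6.5) — d to each: Station 1:32, Station 2:23, Station 3:18.5, Station 4:17.5 → nearest is Station 4
(12.5, 10.5) — d to each: Station 1:33.5, Station 2:17.5, Station 3:20, Station 4:17 → nearest is Station 4
1 of the 7 points has Station 2 as nearest.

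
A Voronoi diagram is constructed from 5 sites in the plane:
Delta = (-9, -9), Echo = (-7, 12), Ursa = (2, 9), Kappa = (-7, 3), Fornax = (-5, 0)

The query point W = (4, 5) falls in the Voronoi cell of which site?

Ursa

Squared Euclidean distances:
d²(W, Delta) = (4−(-9))² + (5−(-9))² = 169 + 196 = 365
d²(W, Echo) = (4−(-7))² + (5−12)² = 121 + 49 = 170
d²(W, Ursa) = (4−2)² + (5−9)² = 4 + 16 = 20
d²(W, Kappa) = (4−(-7))² + (5−3)² = 121 + 4 = 125
d²(W, Fornax) = (4−(-5))² + (5−0)² = 81 + 25 = 106
The smallest is to Ursa, so W lies in the Voronoi region of Ursa.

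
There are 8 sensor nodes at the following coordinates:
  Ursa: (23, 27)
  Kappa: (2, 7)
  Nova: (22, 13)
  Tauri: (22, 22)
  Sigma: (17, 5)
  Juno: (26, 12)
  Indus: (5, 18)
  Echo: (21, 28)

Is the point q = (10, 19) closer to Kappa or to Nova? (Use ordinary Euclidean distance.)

Compare squared distances:
d²(q, Kappa) = (10−2)² + (19−7)² = 64 + 144 = 208
d²(q, Nova) = (10−22)² + (19−13)² = 144 + 36 = 180
208 > 180, so Nova is closer.

Nova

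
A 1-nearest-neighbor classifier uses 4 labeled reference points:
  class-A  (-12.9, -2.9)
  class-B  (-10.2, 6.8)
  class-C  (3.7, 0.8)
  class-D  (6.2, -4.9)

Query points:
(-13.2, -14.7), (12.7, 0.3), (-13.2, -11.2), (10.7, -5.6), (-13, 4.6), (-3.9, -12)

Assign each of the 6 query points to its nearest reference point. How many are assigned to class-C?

0

(-13.2, -14.7) — d² to each: class-A:139.33, class-B:471.25, class-C:525.86, class-D:472.4 → nearest is class-A
(12.7, 0.3) — d² to each: class-A:665.6, class-B:566.66, class-C:81.25, class-D:69.29 → nearest is class-D
(-13.2, -11.2) — d² to each: class-A:68.98, class-B:333, class-C:429.61, class-D:416.05 → nearest is class-A
(10.7, -5.6) — d² to each: class-A:564.25, class-B:590.57, class-C:89.96, class-D:20.74 → nearest is class-D
(-13, 4.6) — d² to each: class-A:56.26, class-B:12.68, class-C:293.33, class-D:458.89 → nearest is class-B
(-3.9, -12) — d² to each: class-A:163.81, class-B:393.13, class-C:221.6, class-D:152.42 → nearest is class-D
0 of the 6 points have class-C as nearest.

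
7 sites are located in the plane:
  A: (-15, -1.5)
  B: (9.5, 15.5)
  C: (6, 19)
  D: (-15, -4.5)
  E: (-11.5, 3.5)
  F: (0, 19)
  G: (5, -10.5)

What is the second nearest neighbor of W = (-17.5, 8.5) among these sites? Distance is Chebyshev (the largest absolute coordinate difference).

d(W,A) = max(2.5, 10) = 10
d(W,B) = max(27, 7) = 27
d(W,C) = max(23.5, 10.5) = 23.5
d(W,D) = max(2.5, 13) = 13
d(W,E) = max(6, 5) = 6
d(W,F) = max(17.5, 10.5) = 17.5
d(W,G) = max(22.5, 19) = 22.5
Sorted ascending: E, A, D, … — the second-nearest is A.

A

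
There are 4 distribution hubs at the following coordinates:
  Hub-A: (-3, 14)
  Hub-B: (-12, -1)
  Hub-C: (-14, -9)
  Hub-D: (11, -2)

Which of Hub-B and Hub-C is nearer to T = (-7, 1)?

Compare squared distances:
d²(T, Hub-B) = (-7−(-12))² + (1−(-1))² = 25 + 4 = 29
d²(T, Hub-C) = (-7−(-14))² + (1−(-9))² = 49 + 100 = 149
29 < 149, so Hub-B is closer.

Hub-B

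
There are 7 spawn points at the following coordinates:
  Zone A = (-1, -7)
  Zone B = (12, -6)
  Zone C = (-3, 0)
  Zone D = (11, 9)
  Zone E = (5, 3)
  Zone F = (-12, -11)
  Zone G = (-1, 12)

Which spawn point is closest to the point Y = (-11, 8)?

Compare squared distances (the ordering matches that of the actual distances):
d²(Y, Zone A) = (-11−(-1))² + (8−(-7))² = 100 + 225 = 325
d²(Y, Zone B) = (-11−12)² + (8−(-6))² = 529 + 196 = 725
d²(Y, Zone C) = (-11−(-3))² + (8−0)² = 64 + 64 = 128
d²(Y, Zone D) = (-11−11)² + (8−9)² = 484 + 1 = 485
d²(Y, Zone E) = (-11−5)² + (8−3)² = 256 + 25 = 281
d²(Y, Zone F) = (-11−(-12))² + (8−(-11))² = 1 + 361 = 362
d²(Y, Zone G) = (-11−(-1))² + (8−12)² = 100 + 16 = 116
Zone G is nearest.

Zone G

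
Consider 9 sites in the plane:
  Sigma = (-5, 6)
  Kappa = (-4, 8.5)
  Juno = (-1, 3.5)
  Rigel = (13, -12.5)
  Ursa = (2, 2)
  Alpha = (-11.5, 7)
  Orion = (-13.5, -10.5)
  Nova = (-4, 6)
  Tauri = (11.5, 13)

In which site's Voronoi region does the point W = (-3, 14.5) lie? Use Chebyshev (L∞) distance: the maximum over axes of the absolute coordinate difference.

Kappa

d(W, Sigma) = max(2, 8.5) = 8.5
d(W, Kappa) = max(1, 6) = 6
d(W, Juno) = max(2, 11) = 11
d(W, Rigel) = max(16, 27) = 27
d(W, Ursa) = max(5, 12.5) = 12.5
d(W, Alpha) = max(8.5, 7.5) = 8.5
d(W, Orion) = max(10.5, 25) = 25
d(W, Nova) = max(1, 8.5) = 8.5
d(W, Tauri) = max(14.5, 1.5) = 14.5
The smallest is to Kappa, so W lies in the Voronoi region of Kappa.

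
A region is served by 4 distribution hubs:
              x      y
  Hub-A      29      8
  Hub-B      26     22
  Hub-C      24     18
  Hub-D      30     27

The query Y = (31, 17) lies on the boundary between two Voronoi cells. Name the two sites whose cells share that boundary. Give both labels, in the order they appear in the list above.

Squared distances from Y to each site:
d²(Y, Hub-A) = (31−29)² + (17−8)² = 4 + 81 = 85
d²(Y, Hub-B) = (31−26)² + (17−22)² = 25 + 25 = 50
d²(Y, Hub-C) = (31−24)² + (17−18)² = 49 + 1 = 50
d²(Y, Hub-D) = (31−30)² + (17−27)² = 1 + 100 = 101
Y is equidistant from Hub-B and Hub-C (both at squared distance 50), and every other site is strictly farther — so Y lies on the Hub-B–Hub-C Voronoi edge.

Hub-B and Hub-C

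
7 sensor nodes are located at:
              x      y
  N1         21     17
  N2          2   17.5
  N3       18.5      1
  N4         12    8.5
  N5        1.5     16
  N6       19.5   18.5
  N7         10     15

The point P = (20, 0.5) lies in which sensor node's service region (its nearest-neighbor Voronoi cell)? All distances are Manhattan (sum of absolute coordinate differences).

d(P,N1) = |20−21| + |0.5−17| = 1 + 16.5 = 17.5
d(P,N2) = |20−2| + |0.5−17.5| = 18 + 17 = 35
d(P,N3) = |20−18.5| + |0.5−1| = 1.5 + 0.5 = 2
d(P,N4) = |20−12| + |0.5−8.5| = 8 + 8 = 16
d(P,N5) = |20−1.5| + |0.5−16| = 18.5 + 15.5 = 34
d(P,N6) = |20−19.5| + |0.5−18.5| = 0.5 + 18 = 18.5
d(P,N7) = |20−10| + |0.5−15| = 10 + 14.5 = 24.5
The smallest is to N3, so P lies in the Voronoi region of N3.

N3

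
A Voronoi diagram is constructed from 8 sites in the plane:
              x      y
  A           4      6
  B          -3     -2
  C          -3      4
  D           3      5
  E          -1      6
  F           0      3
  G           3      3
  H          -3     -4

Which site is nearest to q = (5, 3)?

Squared Euclidean distances:
|qA|² = (5−4)² + (3−6)² = 1 + 9 = 10
|qB|² = (5−(-3))² + (3−(-2))² = 64 + 25 = 89
|qC|² = (5−(-3))² + (3−4)² = 64 + 1 = 65
|qD|² = (5−3)² + (3−5)² = 4 + 4 = 8
|qE|² = (5−(-1))² + (3−6)² = 36 + 9 = 45
|qF|² = (5−0)² + (3−3)² = 25 + 0 = 25
|qG|² = (5−3)² + (3−3)² = 4 + 0 = 4
|qH|² = (5−(-3))² + (3−(-4))² = 64 + 49 = 113
G is nearest.

G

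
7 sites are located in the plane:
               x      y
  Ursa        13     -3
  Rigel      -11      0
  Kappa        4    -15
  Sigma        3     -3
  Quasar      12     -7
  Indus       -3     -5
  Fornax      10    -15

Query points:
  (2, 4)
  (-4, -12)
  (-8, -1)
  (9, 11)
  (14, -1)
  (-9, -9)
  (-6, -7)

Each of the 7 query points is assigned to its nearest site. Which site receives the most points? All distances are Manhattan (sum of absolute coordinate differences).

(2, 4) — d to each: Ursa:18, Rigel:17, Kappa:21, Sigma:8, Quasar:21, Indus:14, Fornax:27 → nearest is Sigma
(-4, -12) — d to each: Ursa:26, Rigel:19, Kappa:11, Sigma:16, Quasar:21, Indus:8, Fornax:17 → nearest is Indus
(-8, -1) — d to each: Ursa:23, Rigel:4, Kappa:26, Sigma:13, Quasar:26, Indus:9, Fornax:32 → nearest is Rigel
(9, 11) — d to each: Ursa:18, Rigel:31, Kappa:31, Sigma:20, Quasar:21, Indus:28, Fornax:27 → nearest is Ursa
(14, -1) — d to each: Ursa:3, Rigel:26, Kappa:24, Sigma:13, Quasar:8, Indus:21, Fornax:18 → nearest is Ursa
(-9, -9) — d to each: Ursa:28, Rigel:11, Kappa:19, Sigma:18, Quasar:23, Indus:10, Fornax:25 → nearest is Indus
(-6, -7) — d to each: Ursa:23, Rigel:12, Kappa:18, Sigma:13, Quasar:18, Indus:5, Fornax:24 → nearest is Indus
Tally — Ursa:2, Rigel:1, Sigma:1, Indus:3. Indus captures the most (3).

Indus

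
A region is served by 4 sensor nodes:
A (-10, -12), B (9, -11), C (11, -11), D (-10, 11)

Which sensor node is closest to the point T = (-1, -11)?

Squared Euclidean distances:
|TA|² = (-1−(-10))² + (-11−(-12))² = 81 + 1 = 82
|TB|² = (-1−9)² + (-11−(-11))² = 100 + 0 = 100
|TC|² = (-1−11)² + (-11−(-11))² = 144 + 0 = 144
|TD|² = (-1−(-10))² + (-11−11)² = 81 + 484 = 565
A is nearest.

A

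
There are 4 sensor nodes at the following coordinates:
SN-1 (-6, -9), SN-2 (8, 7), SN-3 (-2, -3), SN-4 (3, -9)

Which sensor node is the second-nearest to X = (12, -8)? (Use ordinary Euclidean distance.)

Since √ is increasing, it suffices to compare squared distances:
d²(X, SN-1) = (12−(-6))² + (-8−(-9))² = 324 + 1 = 325
d²(X, SN-2) = (12−8)² + (-8−7)² = 16 + 225 = 241
d²(X, SN-3) = (12−(-2))² + (-8−(-3))² = 196 + 25 = 221
d²(X, SN-4) = (12−3)² + (-8−(-9))² = 81 + 1 = 82
Sorted ascending: SN-4, SN-3, SN-2, … — the second-nearest is SN-3.

SN-3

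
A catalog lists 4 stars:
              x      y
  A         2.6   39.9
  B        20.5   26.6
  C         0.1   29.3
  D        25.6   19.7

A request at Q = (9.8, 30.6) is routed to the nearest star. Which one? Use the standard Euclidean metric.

C

Since √ is increasing, it suffices to compare squared distances:
|QA|² = (9.8−2.6)² + (30.6−39.9)² = 51.84 + 86.49 = 138.33
|QB|² = (9.8−20.5)² + (30.6−26.6)² = 114.49 + 16 = 130.49
|QC|² = (9.8−0.1)² + (30.6−29.3)² = 94.09 + 1.69 = 95.78
|QD|² = (9.8−25.6)² + (30.6−19.7)² = 249.64 + 118.81 = 368.45
Minimum is at C.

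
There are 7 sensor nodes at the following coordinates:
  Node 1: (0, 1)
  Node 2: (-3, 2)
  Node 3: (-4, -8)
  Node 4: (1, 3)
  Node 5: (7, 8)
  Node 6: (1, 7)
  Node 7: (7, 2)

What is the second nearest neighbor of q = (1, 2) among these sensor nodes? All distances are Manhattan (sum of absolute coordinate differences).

Node 1

d(q, Node 1) = |1−0| + |2−1| = 1 + 1 = 2
d(q, Node 2) = |1−(-3)| + |2−2| = 4 + 0 = 4
d(q, Node 3) = |1−(-4)| + |2−(-8)| = 5 + 10 = 15
d(q, Node 4) = |1−1| + |2−3| = 0 + 1 = 1
d(q, Node 5) = |1−7| + |2−8| = 6 + 6 = 12
d(q, Node 6) = |1−1| + |2−7| = 0 + 5 = 5
d(q, Node 7) = |1−7| + |2−2| = 6 + 0 = 6
Sorted ascending: Node 4, Node 1, Node 2, … — the second-nearest is Node 1.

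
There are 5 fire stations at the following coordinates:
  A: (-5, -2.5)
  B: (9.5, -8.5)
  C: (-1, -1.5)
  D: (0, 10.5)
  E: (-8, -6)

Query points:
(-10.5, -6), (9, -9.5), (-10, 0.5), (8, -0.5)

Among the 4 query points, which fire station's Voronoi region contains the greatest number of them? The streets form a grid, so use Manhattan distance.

B

(-10.5, -6) — d to each: A:9, B:22.5, C:14, D:27, E:2.5 → nearest is E
(9, -9.5) — d to each: A:21, B:1.5, C:18, D:29, E:20.5 → nearest is B
(-10, 0.5) — d to each: A:8, B:28.5, C:11, D:20, E:8.5 → nearest is A
(8, -0.5) — d to each: A:15, B:9.5, C:10, D:19, E:21.5 → nearest is B
Tally — A:1, B:2, E:1. B captures the most (2).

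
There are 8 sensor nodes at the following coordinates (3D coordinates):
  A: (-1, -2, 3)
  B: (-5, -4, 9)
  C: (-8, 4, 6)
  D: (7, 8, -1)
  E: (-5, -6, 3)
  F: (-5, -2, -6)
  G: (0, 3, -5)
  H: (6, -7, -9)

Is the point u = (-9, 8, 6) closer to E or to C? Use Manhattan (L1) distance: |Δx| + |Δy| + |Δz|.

C

d(u,E) = |-9−(-5)| + |8−(-6)| + |6−3| = 4 + 14 + 3 = 21
d(u,C) = |-9−(-8)| + |8−4| + |6−6| = 1 + 4 + 0 = 5
21 > 5, so C is closer.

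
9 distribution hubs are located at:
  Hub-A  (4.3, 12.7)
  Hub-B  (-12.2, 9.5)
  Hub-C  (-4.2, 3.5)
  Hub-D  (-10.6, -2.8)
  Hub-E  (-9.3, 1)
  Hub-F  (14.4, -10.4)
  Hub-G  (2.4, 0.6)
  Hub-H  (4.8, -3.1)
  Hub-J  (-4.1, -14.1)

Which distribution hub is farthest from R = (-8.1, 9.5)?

Hub-F

Compare squared distances (the ordering matches that of the actual distances):
d²(R, Hub-A) = 153.76 + 10.24 = 164
d²(R, Hub-B) = 16.81 + 0 = 16.81
d²(R, Hub-C) = 15.21 + 36 = 51.21
d²(R, Hub-D) = 6.25 + 151.29 = 157.54
d²(R, Hub-E) = 1.44 + 72.25 = 73.69
d²(R, Hub-F) = 506.25 + 396.01 = 902.26
d²(R, Hub-G) = 110.25 + 79.21 = 189.46
d²(R, Hub-H) = 166.41 + 158.76 = 325.17
d²(R, Hub-J) = 16 + 556.96 = 572.96
The largest is to Hub-F.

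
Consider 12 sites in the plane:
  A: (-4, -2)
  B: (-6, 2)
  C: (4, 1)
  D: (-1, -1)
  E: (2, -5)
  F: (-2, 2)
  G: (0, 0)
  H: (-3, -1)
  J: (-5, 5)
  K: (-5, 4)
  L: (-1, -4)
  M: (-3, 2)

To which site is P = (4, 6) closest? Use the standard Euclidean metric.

C

Since √ is increasing, it suffices to compare squared distances:
|PA|² = (4−(-4))² + (6−(-2))² = 64 + 64 = 128
|PB|² = (4−(-6))² + (6−2)² = 100 + 16 = 116
|PC|² = (4−4)² + (6−1)² = 0 + 25 = 25
|PD|² = (4−(-1))² + (6−(-1))² = 25 + 49 = 74
|PE|² = (4−2)² + (6−(-5))² = 4 + 121 = 125
|PF|² = (4−(-2))² + (6−2)² = 36 + 16 = 52
|PG|² = (4−0)² + (6−0)² = 16 + 36 = 52
|PH|² = (4−(-3))² + (6−(-1))² = 49 + 49 = 98
|PJ|² = (4−(-5))² + (6−5)² = 81 + 1 = 82
|PK|² = (4−(-5))² + (6−4)² = 81 + 4 = 85
|PL|² = (4−(-1))² + (6−(-4))² = 25 + 100 = 125
|PM|² = (4−(-3))² + (6−2)² = 49 + 16 = 65
The smallest is to C, so P lies in the Voronoi region of C.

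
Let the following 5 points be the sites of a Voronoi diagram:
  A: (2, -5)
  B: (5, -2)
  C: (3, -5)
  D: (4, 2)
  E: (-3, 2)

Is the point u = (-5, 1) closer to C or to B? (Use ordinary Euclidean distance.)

Compare squared distances:
|uC|² = (-5−3)² + (1−(-5))² = 64 + 36 = 100
|uB|² = (-5−5)² + (1−(-2))² = 100 + 9 = 109
100 < 109, so C is closer.

C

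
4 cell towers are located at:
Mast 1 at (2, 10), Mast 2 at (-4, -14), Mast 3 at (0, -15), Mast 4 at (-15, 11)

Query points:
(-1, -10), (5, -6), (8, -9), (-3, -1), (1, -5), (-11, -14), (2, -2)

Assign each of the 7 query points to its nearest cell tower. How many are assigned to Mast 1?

(-1, -10) — d² to each: Mast 1:409, Mast 2:25, Mast 3:26, Mast 4:637 → nearest is Mast 2
(5, -6) — d² to each: Mast 1:265, Mast 2:145, Mast 3:106, Mast 4:689 → nearest is Mast 3
(8, -9) — d² to each: Mast 1:397, Mast 2:169, Mast 3:100, Mast 4:929 → nearest is Mast 3
(-3, -1) — d² to each: Mast 1:146, Mast 2:170, Mast 3:205, Mast 4:288 → nearest is Mast 1
(1, -5) — d² to each: Mast 1:226, Mast 2:106, Mast 3:101, Mast 4:512 → nearest is Mast 3
(-11, -14) — d² to each: Mast 1:745, Mast 2:49, Mast 3:122, Mast 4:641 → nearest is Mast 2
(2, -2) — d² to each: Mast 1:144, Mast 2:180, Mast 3:173, Mast 4:458 → nearest is Mast 1
2 of the 7 points have Mast 1 as nearest.

2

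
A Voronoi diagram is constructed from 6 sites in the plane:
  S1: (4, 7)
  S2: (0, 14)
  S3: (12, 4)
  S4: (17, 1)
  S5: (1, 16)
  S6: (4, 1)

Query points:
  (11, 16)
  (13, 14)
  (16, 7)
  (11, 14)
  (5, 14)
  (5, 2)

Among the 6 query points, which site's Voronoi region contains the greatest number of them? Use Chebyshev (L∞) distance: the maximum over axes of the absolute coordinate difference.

(11, 16) — d to each: S1:9, S2:11, S3:12, S4:15, S5:10, S6:15 → nearest is S1
(13, 14) — d to each: S1:9, S2:13, S3:10, S4:13, S5:12, S6:13 → nearest is S1
(16, 7) — d to each: S1:12, S2:16, S3:4, S4:6, S5:15, S6:12 → nearest is S3
(11, 14) — d to each: S1:7, S2:11, S3:10, S4:13, S5:10, S6:13 → nearest is S1
(5, 14) — d to each: S1:7, S2:5, S3:10, S4:13, S5:4, S6:13 → nearest is S5
(5, 2) — d to each: S1:5, S2:12, S3:7, S4:12, S5:14, S6:1 → nearest is S6
Tally — S1:3, S3:1, S5:1, S6:1. S1 captures the most (3).

S1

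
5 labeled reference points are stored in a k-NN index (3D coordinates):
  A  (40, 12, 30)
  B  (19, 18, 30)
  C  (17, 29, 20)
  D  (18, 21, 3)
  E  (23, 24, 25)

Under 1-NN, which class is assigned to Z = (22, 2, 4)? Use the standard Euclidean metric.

Since √ is increasing, it suffices to compare squared distances:
|ZA|² = 324 + 100 + 676 = 1100
|ZB|² = 9 + 256 + 676 = 941
|ZC|² = 25 + 729 + 256 = 1010
|ZD|² = 16 + 361 + 1 = 378
|ZE|² = 1 + 484 + 441 = 926
D is nearest.

D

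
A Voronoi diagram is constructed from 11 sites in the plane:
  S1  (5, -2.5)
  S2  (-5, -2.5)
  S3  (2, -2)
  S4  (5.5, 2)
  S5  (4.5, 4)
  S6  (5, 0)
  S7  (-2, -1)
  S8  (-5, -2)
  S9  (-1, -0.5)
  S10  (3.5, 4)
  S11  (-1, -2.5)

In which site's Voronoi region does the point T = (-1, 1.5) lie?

Squared Euclidean distances:
|TS1|² = 36 + 16 = 52
|TS2|² = 16 + 16 = 32
|TS3|² = 9 + 12.25 = 21.25
|TS4|² = 42.25 + 0.25 = 42.5
|TS5|² = 30.25 + 6.25 = 36.5
|TS6|² = 36 + 2.25 = 38.25
|TS7|² = 1 + 6.25 = 7.25
|TS8|² = 16 + 12.25 = 28.25
|TS9|² = 0 + 4 = 4
d²(T, S10) = 20.25 + 6.25 = 26.5
d²(T, S11) = 0 + 16 = 16
The smallest is to S9, so T lies in the Voronoi region of S9.

S9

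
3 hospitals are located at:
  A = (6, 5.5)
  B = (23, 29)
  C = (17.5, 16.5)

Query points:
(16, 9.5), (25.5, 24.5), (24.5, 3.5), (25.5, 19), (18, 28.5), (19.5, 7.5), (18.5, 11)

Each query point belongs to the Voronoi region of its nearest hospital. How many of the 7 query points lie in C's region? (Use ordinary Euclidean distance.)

5

(16, 9.5) — d² to each: A:116, B:429.25, C:51.25 → nearest is C
(25.5, 24.5) — d² to each: A:741.25, B:26.5, C:128 → nearest is B
(24.5, 3.5) — d² to each: A:346.25, B:652.5, C:218 → nearest is C
(25.5, 19) — d² to each: A:562.5, B:106.25, C:70.25 → nearest is C
(18, 28.5) — d² to each: A:673, B:25.25, C:144.25 → nearest is B
(19.5, 7.5) — d² to each: A:186.25, B:474.5, C:85 → nearest is C
(18.5, 11) — d² to each: A:186.5, B:344.25, C:31.25 → nearest is C
5 of the 7 points have C as nearest.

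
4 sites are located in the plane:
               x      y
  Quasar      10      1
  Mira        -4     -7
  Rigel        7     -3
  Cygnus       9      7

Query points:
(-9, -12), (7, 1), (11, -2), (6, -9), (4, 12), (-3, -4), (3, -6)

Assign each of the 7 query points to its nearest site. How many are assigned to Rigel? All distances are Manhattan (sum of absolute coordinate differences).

2

(-9, -12) — d to each: Quasar:32, Mira:10, Rigel:25, Cygnus:37 → nearest is Mira
(7, 1) — d to each: Quasar:3, Mira:19, Rigel:4, Cygnus:8 → nearest is Quasar
(11, -2) — d to each: Quasar:4, Mira:20, Rigel:5, Cygnus:11 → nearest is Quasar
(6, -9) — d to each: Quasar:14, Mira:12, Rigel:7, Cygnus:19 → nearest is Rigel
(4, 12) — d to each: Quasar:17, Mira:27, Rigel:18, Cygnus:10 → nearest is Cygnus
(-3, -4) — d to each: Quasar:18, Mira:4, Rigel:11, Cygnus:23 → nearest is Mira
(3, -6) — d to each: Quasar:14, Mira:8, Rigel:7, Cygnus:19 → nearest is Rigel
2 of the 7 points have Rigel as nearest.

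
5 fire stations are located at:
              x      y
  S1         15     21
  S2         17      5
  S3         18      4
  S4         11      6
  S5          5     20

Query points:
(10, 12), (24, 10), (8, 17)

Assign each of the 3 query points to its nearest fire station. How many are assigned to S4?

(10, 12) — d² to each: S1:106, S2:98, S3:128, S4:37, S5:89 → nearest is S4
(24, 10) — d² to each: S1:202, S2:74, S3:72, S4:185, S5:461 → nearest is S3
(8, 17) — d² to each: S1:65, S2:225, S3:269, S4:130, S5:18 → nearest is S5
1 of the 3 points has S4 as nearest.

1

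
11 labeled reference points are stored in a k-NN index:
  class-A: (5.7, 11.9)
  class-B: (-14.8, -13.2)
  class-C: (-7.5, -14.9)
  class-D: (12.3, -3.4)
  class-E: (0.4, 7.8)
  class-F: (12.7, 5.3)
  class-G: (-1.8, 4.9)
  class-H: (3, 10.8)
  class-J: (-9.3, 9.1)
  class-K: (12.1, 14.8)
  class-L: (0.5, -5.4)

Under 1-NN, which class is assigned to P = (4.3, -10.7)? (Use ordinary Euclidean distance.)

Compare squared distances (the ordering matches that of the actual distances):
d²(P, class-A) = 1.96 + 510.76 = 512.72
d²(P, class-B) = 364.81 + 6.25 = 371.06
d²(P, class-C) = 139.24 + 17.64 = 156.88
d²(P, class-D) = 64 + 53.29 = 117.29
d²(P, class-E) = 15.21 + 342.25 = 357.46
d²(P, class-F) = 70.56 + 256 = 326.56
d²(P, class-G) = 37.21 + 243.36 = 280.57
d²(P, class-H) = 1.69 + 462.25 = 463.94
d²(P, class-J) = 184.96 + 392.04 = 577
d²(P, class-K) = 60.84 + 650.25 = 711.09
d²(P, class-L) = 14.44 + 28.09 = 42.53
class-L is nearest.

class-L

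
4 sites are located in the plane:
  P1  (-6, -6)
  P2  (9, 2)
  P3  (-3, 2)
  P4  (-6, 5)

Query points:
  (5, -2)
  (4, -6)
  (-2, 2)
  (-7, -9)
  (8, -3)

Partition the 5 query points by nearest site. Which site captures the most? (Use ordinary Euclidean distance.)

P2

(5, -2) — d² to each: P1:137, P2:32, P3:80, P4:170 → nearest is P2
(4, -6) — d² to each: P1:100, P2:89, P3:113, P4:221 → nearest is P2
(-2, 2) — d² to each: P1:80, P2:121, P3:1, P4:25 → nearest is P3
(-7, -9) — d² to each: P1:10, P2:377, P3:137, P4:197 → nearest is P1
(8, -3) — d² to each: P1:205, P2:26, P3:146, P4:260 → nearest is P2
Tally — P1:1, P2:3, P3:1. P2 captures the most (3).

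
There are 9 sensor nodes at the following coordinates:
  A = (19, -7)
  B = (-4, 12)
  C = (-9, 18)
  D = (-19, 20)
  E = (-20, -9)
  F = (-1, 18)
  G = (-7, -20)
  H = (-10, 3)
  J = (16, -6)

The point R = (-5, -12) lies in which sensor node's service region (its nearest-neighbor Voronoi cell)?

Squared Euclidean distances:
|RA|² = (-5−19)² + (-12−(-7))² = 576 + 25 = 601
|RB|² = (-5−(-4))² + (-12−12)² = 1 + 576 = 577
|RC|² = (-5−(-9))² + (-12−18)² = 16 + 900 = 916
|RD|² = (-5−(-19))² + (-12−20)² = 196 + 1024 = 1220
|RE|² = (-5−(-20))² + (-12−(-9))² = 225 + 9 = 234
|RF|² = (-5−(-1))² + (-12−18)² = 16 + 900 = 916
|RG|² = (-5−(-7))² + (-12−(-20))² = 4 + 64 = 68
|RH|² = (-5−(-10))² + (-12−3)² = 25 + 225 = 250
|RJ|² = (-5−16)² + (-12−(-6))² = 441 + 36 = 477
Minimum is at G.

G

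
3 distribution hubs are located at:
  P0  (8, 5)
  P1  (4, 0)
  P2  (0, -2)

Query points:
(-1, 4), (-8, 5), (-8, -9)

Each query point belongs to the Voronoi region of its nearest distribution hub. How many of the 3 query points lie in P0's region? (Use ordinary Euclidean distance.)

0

(-1, 4) — d² to each: P0:82, P1:41, P2:37 → nearest is P2
(-8, 5) — d² to each: P0:256, P1:169, P2:113 → nearest is P2
(-8, -9) — d² to each: P0:452, P1:225, P2:113 → nearest is P2
0 of the 3 points have P0 as nearest.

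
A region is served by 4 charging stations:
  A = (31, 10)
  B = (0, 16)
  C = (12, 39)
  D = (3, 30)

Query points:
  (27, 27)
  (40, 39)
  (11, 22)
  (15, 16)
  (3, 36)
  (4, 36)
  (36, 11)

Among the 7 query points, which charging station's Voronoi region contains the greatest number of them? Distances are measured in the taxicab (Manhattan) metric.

(27, 27) — d to each: A:21, B:38, C:27, D:27 → nearest is A
(40, 39) — d to each: A:38, B:63, C:28, D:46 → nearest is C
(11, 22) — d to each: A:32, B:17, C:18, D:16 → nearest is D
(15, 16) — d to each: A:22, B:15, C:26, D:26 → nearest is B
(3, 36) — d to each: A:54, B:23, C:12, D:6 → nearest is D
(4, 36) — d to each: A:53, B:24, C:11, D:7 → nearest is D
(36, 11) — d to each: A:6, B:41, C:52, D:52 → nearest is A
Tally — A:2, B:1, C:1, D:3. D captures the most (3).

D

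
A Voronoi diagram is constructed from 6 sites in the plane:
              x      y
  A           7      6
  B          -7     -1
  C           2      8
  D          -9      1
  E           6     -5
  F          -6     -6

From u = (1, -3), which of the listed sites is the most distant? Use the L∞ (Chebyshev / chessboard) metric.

d(u,A) = max(6, 9) = 9
d(u,B) = max(8, 2) = 8
d(u,C) = max(1, 11) = 11
d(u,D) = max(10, 4) = 10
d(u,E) = max(5, 2) = 5
d(u,F) = max(7, 3) = 7
The largest is to C.

C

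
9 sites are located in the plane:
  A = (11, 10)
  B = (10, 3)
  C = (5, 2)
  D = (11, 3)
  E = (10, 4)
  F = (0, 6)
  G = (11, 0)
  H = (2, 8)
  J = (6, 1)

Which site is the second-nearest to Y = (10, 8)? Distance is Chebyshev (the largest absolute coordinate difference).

d(Y,A) = max(1, 2) = 2
d(Y,B) = max(0, 5) = 5
d(Y,C) = max(5, 6) = 6
d(Y,D) = max(1, 5) = 5
d(Y,E) = max(0, 4) = 4
d(Y,F) = max(10, 2) = 10
d(Y,G) = max(1, 8) = 8
d(Y,H) = max(8, 0) = 8
d(Y,J) = max(4, 7) = 7
Sorted ascending: A, E, B, … — the second-nearest is E.

E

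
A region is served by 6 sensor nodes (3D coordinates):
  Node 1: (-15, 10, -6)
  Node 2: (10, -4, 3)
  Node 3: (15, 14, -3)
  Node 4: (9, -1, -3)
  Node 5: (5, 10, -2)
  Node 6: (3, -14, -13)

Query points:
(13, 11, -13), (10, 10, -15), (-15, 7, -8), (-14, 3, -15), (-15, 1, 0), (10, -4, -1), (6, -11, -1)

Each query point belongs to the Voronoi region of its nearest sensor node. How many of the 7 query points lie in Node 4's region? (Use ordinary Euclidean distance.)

1

(13, 11, -13) — d² to each: Node 1:834, Node 2:490, Node 3:113, Node 4:260, Node 5:186, Node 6:725 → nearest is Node 3
(10, 10, -15) — d² to each: Node 1:706, Node 2:520, Node 3:185, Node 4:266, Node 5:194, Node 6:629 → nearest is Node 3
(-15, 7, -8) — d² to each: Node 1:13, Node 2:867, Node 3:974, Node 4:665, Node 5:445, Node 6:790 → nearest is Node 1
(-14, 3, -15) — d² to each: Node 1:131, Node 2:949, Node 3:1106, Node 4:689, Node 5:579, Node 6:582 → nearest is Node 1
(-15, 1, 0) — d² to each: Node 1:117, Node 2:659, Node 3:1078, Node 4:589, Node 5:485, Node 6:718 → nearest is Node 1
(10, -4, -1) — d² to each: Node 1:846, Node 2:16, Node 3:353, Node 4:14, Node 5:222, Node 6:293 → nearest is Node 4
(6, -11, -1) — d² to each: Node 1:907, Node 2:81, Node 3:710, Node 4:113, Node 5:443, Node 6:162 → nearest is Node 2
1 of the 7 points has Node 4 as nearest.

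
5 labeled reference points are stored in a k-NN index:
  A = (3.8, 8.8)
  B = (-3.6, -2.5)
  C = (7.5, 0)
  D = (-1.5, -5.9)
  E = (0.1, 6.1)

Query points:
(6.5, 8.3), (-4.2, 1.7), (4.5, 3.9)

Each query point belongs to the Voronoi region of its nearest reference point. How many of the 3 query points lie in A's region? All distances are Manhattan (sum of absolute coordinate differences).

(6.5, 8.3) — d to each: A:3.2, B:20.9, C:9.3, D:22.2, E:8.6 → nearest is A
(-4.2, 1.7) — d to each: A:15.1, B:4.8, C:13.4, D:10.3, E:8.7 → nearest is B
(4.5, 3.9) — d to each: A:5.6, B:14.5, C:6.9, D:15.8, E:6.6 → nearest is A
2 of the 3 points have A as nearest.

2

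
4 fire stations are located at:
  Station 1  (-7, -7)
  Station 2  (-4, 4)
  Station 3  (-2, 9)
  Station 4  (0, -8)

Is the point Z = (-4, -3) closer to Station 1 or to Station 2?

Station 1

Compare squared distances:
d²(Z, Station 1) = (-4−(-7))² + (-3−(-7))² = 9 + 16 = 25
d²(Z, Station 2) = (-4−(-4))² + (-3−4)² = 0 + 49 = 49
25 < 49, so Station 1 is closer.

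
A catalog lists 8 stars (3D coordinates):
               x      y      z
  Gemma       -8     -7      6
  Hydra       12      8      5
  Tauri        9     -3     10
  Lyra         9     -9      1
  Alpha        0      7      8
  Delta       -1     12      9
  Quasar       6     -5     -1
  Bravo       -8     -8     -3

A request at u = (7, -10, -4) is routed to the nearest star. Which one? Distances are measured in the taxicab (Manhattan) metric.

Lyra

d(u, Gemma) = 15 + 3 + 10 = 28
d(u, Hydra) = 5 + 18 + 9 = 32
d(u, Tauri) = 2 + 7 + 14 = 23
d(u, Lyra) = 2 + 1 + 5 = 8
d(u, Alpha) = 7 + 17 + 12 = 36
d(u, Delta) = 8 + 22 + 13 = 43
d(u, Quasar) = 1 + 5 + 3 = 9
d(u, Bravo) = 15 + 2 + 1 = 18
Lyra is nearest.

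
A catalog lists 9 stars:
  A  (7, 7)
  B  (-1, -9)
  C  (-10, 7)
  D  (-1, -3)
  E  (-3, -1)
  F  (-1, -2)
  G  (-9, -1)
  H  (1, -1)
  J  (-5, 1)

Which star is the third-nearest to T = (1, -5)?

H

Compare squared distances (the ordering matches that of the actual distances):
|TA|² = (1−7)² + (-5−7)² = 36 + 144 = 180
|TB|² = (1−(-1))² + (-5−(-9))² = 4 + 16 = 20
|TC|² = (1−(-10))² + (-5−7)² = 121 + 144 = 265
|TD|² = (1−(-1))² + (-5−(-3))² = 4 + 4 = 8
|TE|² = (1−(-3))² + (-5−(-1))² = 16 + 16 = 32
|TF|² = (1−(-1))² + (-5−(-2))² = 4 + 9 = 13
|TG|² = (1−(-9))² + (-5−(-1))² = 100 + 16 = 116
|TH|² = (1−1)² + (-5−(-1))² = 0 + 16 = 16
|TJ|² = (1−(-5))² + (-5−1)² = 36 + 36 = 72
Sorted ascending: D, F, H, B, … — the third-nearest is H.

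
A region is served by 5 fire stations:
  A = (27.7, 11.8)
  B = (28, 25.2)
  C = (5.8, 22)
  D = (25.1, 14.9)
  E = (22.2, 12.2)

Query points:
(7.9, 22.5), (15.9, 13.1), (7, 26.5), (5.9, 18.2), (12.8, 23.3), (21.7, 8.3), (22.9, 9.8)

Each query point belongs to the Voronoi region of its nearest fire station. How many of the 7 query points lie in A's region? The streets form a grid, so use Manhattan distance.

(7.9, 22.5) — d to each: A:30.5, B:22.8, C:2.6, D:24.8, E:24.6 → nearest is C
(15.9, 13.1) — d to each: A:13.1, B:24.2, C:19, D:11, E:7.2 → nearest is E
(7, 26.5) — d to each: A:35.4, B:22.3, C:5.7, D:29.7, E:29.5 → nearest is C
(5.9, 18.2) — d to each: A:28.2, B:29.1, C:3.9, D:22.5, E:22.3 → nearest is C
(12.8, 23.3) — d to each: A:26.4, B:17.1, C:8.3, D:20.7, E:20.5 → nearest is C
(21.7, 8.3) — d to each: A:9.5, B:23.2, C:29.6, D:10, E:4.4 → nearest is E
(22.9, 9.8) — d to each: A:6.8, B:20.5, C:29.3, D:7.3, E:3.1 → nearest is E
0 of the 7 points have A as nearest.

0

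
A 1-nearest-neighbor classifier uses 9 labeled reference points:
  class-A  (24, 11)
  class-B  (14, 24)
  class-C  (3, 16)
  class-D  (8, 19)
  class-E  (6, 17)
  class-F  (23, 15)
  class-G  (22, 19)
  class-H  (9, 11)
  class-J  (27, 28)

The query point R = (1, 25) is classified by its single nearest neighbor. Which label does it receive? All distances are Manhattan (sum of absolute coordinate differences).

class-C

d(R, class-A) = |1−24| + |25−11| = 23 + 14 = 37
d(R, class-B) = |1−14| + |25−24| = 13 + 1 = 14
d(R, class-C) = |1−3| + |25−16| = 2 + 9 = 11
d(R, class-D) = |1−8| + |25−19| = 7 + 6 = 13
d(R, class-E) = |1−6| + |25−17| = 5 + 8 = 13
d(R, class-F) = |1−23| + |25−15| = 22 + 10 = 32
d(R, class-G) = |1−22| + |25−19| = 21 + 6 = 27
d(R, class-H) = |1−9| + |25−11| = 8 + 14 = 22
d(R, class-J) = |1−27| + |25−28| = 26 + 3 = 29
Minimum is at class-C.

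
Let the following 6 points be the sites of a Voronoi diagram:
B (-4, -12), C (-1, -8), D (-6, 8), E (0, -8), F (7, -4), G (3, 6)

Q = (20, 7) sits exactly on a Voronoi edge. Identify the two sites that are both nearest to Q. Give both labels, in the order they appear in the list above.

F and G

Squared distances from Q to each site:
|QB|² = 576 + 361 = 937
|QC|² = 441 + 225 = 666
|QD|² = 676 + 1 = 677
|QE|² = 400 + 225 = 625
|QF|² = 169 + 121 = 290
|QG|² = 289 + 1 = 290
Q is equidistant from F and G (both at squared distance 290), and every other site is strictly farther — so Q lies on the F–G Voronoi edge.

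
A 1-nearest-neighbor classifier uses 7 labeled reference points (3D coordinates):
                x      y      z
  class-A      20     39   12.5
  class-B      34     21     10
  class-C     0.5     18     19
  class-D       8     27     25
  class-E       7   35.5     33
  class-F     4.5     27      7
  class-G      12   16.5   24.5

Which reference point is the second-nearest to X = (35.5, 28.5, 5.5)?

Squared Euclidean distances:
d²(X, class-A) = (35.5−20)² + (28.5−39)² + (5.5−12.5)² = 240.25 + 110.25 + 49 = 399.5
d²(X, class-B) = (35.5−34)² + (28.5−21)² + (5.5−10)² = 2.25 + 56.25 + 20.25 = 78.75
d²(X, class-C) = (35.5−0.5)² + (28.5−18)² + (5.5−19)² = 1225 + 110.25 + 182.25 = 1517.5
d²(X, class-D) = (35.5−8)² + (28.5−27)² + (5.5−25)² = 756.25 + 2.25 + 380.25 = 1138.75
d²(X, class-E) = (35.5−7)² + (28.5−35.5)² + (5.5−33)² = 812.25 + 49 + 756.25 = 1617.5
d²(X, class-F) = (35.5−4.5)² + (28.5−27)² + (5.5−7)² = 961 + 2.25 + 2.25 = 965.5
d²(X, class-G) = (35.5−12)² + (28.5−16.5)² + (5.5−24.5)² = 552.25 + 144 + 361 = 1057.25
Sorted ascending: class-B, class-A, class-F, … — the second-nearest is class-A.

class-A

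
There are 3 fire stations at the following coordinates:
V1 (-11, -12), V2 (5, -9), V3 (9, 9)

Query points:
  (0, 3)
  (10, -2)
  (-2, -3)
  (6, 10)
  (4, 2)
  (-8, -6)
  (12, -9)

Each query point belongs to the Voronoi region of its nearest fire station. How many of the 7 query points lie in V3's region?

3

(0, 3) — d² to each: V1:346, V2:169, V3:117 → nearest is V3
(10, -2) — d² to each: V1:541, V2:74, V3:122 → nearest is V2
(-2, -3) — d² to each: V1:162, V2:85, V3:265 → nearest is V2
(6, 10) — d² to each: V1:773, V2:362, V3:10 → nearest is V3
(4, 2) — d² to each: V1:421, V2:122, V3:74 → nearest is V3
(-8, -6) — d² to each: V1:45, V2:178, V3:514 → nearest is V1
(12, -9) — d² to each: V1:538, V2:49, V3:333 → nearest is V2
3 of the 7 points have V3 as nearest.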